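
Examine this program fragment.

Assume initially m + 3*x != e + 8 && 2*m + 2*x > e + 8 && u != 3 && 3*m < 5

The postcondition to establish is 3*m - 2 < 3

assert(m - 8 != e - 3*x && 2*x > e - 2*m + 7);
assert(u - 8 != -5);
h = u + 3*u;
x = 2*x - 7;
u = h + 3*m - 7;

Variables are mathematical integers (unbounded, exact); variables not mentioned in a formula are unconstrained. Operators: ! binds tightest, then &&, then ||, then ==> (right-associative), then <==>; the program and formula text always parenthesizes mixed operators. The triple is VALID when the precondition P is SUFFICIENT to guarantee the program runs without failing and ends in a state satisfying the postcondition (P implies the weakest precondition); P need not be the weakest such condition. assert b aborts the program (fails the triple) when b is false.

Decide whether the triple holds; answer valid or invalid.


Working backward. After the program, the postcondition 3*m - 2 < 3 must hold; in canonical form it is 3*m < 5.
Before u := h + 3*m - 7: 3*m < 5
Before x := 2*x - 7: 3*m < 5
Before h := u + 3*u: 3*m < 5
Before assert u - 8 != -5: u != 3 && 3*m < 5
Before assert m - 8 != e - 3*x && 2*x > e - 2*m + 7: m + 3*x != e + 8 && 2*m + 2*x > e + 7 && u != 3 && 3*m < 5
The weakest precondition is m + 3*x != e + 8 && 2*m + 2*x > e + 7 && u != 3 && 3*m < 5.
Check whether m + 3*x != e + 8 && 2*m + 2*x > e + 8 && u != 3 && 3*m < 5 implies it.
Every state satisfying the precondition satisfies the weakest precondition: the implication holds.
Answer: valid


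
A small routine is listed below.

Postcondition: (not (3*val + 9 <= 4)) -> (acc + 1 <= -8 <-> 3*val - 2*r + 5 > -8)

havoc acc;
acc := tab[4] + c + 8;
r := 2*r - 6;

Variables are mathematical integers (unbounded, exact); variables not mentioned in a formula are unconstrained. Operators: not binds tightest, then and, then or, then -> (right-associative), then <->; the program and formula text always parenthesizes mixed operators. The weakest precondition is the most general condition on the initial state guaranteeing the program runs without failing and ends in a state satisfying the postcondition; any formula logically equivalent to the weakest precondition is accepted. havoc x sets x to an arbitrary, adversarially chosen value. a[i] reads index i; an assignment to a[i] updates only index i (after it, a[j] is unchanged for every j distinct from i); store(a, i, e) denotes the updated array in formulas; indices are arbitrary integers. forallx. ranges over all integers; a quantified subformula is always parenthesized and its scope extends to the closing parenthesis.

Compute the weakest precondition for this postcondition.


Working backward. After the program, the postcondition (not (3*val + 9 <= 4)) -> (acc + 1 <= -8 <-> 3*val - 2*r + 5 > -8) must hold; in canonical form it is (not (3*val <= -5)) -> (acc <= -9 <-> 3*val > 2*r - 13).
Before r := 2*r - 6: (not (3*val <= -5)) -> (acc <= -9 <-> 3*val > 4*r - 25)
Before acc := tab[4] + c + 8: (not (3*val <= -5)) -> (tab[4] + c <= -17 <-> 3*val > 4*r - 25)
Before havoc acc: (not (3*val <= -5)) -> (tab[4] + c <= -17 <-> 3*val > 4*r - 25)
Answer: WP = (not (3*val <= -5)) -> (tab[4] + c <= -17 <-> 3*val > 4*r - 25)


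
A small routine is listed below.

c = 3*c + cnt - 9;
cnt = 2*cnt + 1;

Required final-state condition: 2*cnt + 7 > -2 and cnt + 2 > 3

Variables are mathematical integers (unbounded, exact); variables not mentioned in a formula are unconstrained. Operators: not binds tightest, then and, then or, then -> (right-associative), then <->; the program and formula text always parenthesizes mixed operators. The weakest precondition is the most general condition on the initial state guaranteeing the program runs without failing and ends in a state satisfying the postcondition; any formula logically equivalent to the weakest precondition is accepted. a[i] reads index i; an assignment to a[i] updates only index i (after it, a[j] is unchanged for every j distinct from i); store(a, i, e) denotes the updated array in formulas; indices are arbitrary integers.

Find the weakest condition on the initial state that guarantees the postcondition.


Working backward. After the program, the postcondition 2*cnt + 7 > -2 and cnt + 2 > 3 must hold; in canonical form it is 2*cnt > -9 and cnt > 1.
Before cnt := 2*cnt + 1: 4*cnt > -11 and 2*cnt > 0
Before c := 3*c + cnt - 9: 4*cnt > -11 and 2*cnt > 0
Answer: WP = 4*cnt > -11 and 2*cnt > 0


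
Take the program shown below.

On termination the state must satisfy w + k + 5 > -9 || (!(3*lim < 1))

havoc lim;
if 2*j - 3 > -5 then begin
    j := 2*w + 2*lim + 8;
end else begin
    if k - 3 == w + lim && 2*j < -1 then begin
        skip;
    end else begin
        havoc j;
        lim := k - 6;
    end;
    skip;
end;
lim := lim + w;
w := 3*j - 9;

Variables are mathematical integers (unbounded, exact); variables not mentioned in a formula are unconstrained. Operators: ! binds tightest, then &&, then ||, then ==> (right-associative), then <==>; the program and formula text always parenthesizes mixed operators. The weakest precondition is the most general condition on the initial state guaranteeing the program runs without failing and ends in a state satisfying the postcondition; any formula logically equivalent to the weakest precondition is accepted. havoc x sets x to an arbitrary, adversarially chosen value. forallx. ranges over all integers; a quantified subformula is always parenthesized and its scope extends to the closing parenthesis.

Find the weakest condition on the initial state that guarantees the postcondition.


Working backward. After the program, the postcondition w + k + 5 > -9 || (!(3*lim < 1)) must hold; in canonical form it is k + w > -14 || (!(3*lim < 1)).
Before w := 3*j - 9: 3*j + k > -5 || (!(3*lim < 1))
Before lim := lim + w: 3*j + k > -5 || (!(3*lim + 3*w < 1))
Then branch requires k + 6*lim + 6*w > -29 || (!(3*lim + 3*w < 1)); else branch requires ((k == lim + w + 3 && 2*j < -1) ==> (3*j + k > -5 || (!(3*lim + 3*w < 1)))) && ((!(k == lim + w + 3 && 2*j < -1)) ==> (forall j_1. (3*j_1 + k > -5 || (!(3*k + 3*w < 19))))).
Before the if: (2*j > -2 ==> (k + 6*lim + 6*w > -29 || (!(3*lim + 3*w < 1)))) && ((!(2*j > -2)) ==> (((k == lim + w + 3 && 2*j < -1) ==> (3*j + k > -5 || (!(3*lim + 3*w < 1)))) && ((!(k == lim + w + 3 && 2*j < -1)) ==> (forall j_1. (3*j_1 + k > -5 || (!(3*k + 3*w < 19)))))))
Before havoc lim: forall lim_1. ((2*j > -2 ==> (k + 6*lim_1 + 6*w > -29 || (!(3*lim_1 + 3*w < 1)))) && ((!(2*j > -2)) ==> (((k == lim_1 + w + 3 && 2*j < -1) ==> (3*j + k > -5 || (!(3*lim_1 + 3*w < 1)))) && ((!(k == lim_1 + w + 3 && 2*j < -1)) ==> (forall j_1. (3*j_1 + k > -5 || (!(3*k + 3*w < 19))))))))
Answer: WP = forall lim_1. ((2*j > -2 ==> (k + 6*lim_1 + 6*w > -29 || (!(3*lim_1 + 3*w < 1)))) && ((!(2*j > -2)) ==> (((k == lim_1 + w + 3 && 2*j < -1) ==> (3*j + k > -5 || (!(3*lim_1 + 3*w < 1)))) && ((!(k == lim_1 + w + 3 && 2*j < -1)) ==> (forall j_1. (3*j_1 + k > -5 || (!(3*k + 3*w < 19))))))))


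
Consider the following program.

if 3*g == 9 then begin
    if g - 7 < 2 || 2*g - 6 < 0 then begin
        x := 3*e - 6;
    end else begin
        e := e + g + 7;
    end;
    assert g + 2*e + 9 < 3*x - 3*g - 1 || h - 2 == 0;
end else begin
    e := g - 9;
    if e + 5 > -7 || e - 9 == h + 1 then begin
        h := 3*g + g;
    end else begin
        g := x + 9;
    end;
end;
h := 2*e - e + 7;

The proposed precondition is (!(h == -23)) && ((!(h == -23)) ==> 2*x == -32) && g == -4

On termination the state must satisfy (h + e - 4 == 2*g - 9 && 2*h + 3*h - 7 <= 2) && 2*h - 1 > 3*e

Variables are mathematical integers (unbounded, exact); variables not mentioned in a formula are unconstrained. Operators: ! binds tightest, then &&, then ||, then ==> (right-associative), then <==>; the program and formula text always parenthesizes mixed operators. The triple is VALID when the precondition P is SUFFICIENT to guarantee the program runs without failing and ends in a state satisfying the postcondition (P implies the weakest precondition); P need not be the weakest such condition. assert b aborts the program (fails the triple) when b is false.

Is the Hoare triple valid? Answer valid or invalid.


Working backward. After the program, the postcondition (h + e - 4 == 2*g - 9 && 2*h + 3*h - 7 <= 2) && 2*h - 1 > 3*e must hold; in canonical form it is e + h == 2*g - 5 && 5*h <= 9 && 2*h > 3*e + 1.
Before h := 2*e - e + 7: 2*e == 2*g - 12 && 5*e <= -26 && e < 13
Then branch requires ((g < 9 || 2*g < 6) ==> ((4*g < 7*e - 28 || h == 2) && 2*e == 2*g - 12 && 5*e <= -26 && e < 13)) && ((!(g < 9 || 2*g < 6)) ==> ((2*e + 6*g < 3*x - 24 || h == 2) && 2*e == -26 && 5*e + 5*g <= -61 && e + g < 6)); else branch requires (!(g > -3 || g == h + 19)) && ((!(g > -3 || g == h + 19)) ==> (2*g == 2*x + 24 && 5*g <= 19 && g < 22)).
Before the if: (3*g == 9 ==> (((g < 9 || 2*g < 6) ==> ((4*g < 7*e - 28 || h == 2) && 2*e == 2*g - 12 && 5*e <= -26 && e < 13)) && ((!(g < 9 || 2*g < 6)) ==> ((2*e + 6*g < 3*x - 24 || h == 2) && 2*e == -26 && 5*e + 5*g <= -61 && e + g < 6)))) && ((!(3*g == 9)) ==> ((!(g > -3 || g == h + 19)) && ((!(g > -3 || g == h + 19)) ==> (2*g == 2*x + 24 && 5*g <= 19 && g < 22))))
The weakest precondition is (3*g == 9 ==> (((g < 9 || 2*g < 6) ==> ((4*g < 7*e - 28 || h == 2) && 2*e == 2*g - 12 && 5*e <= -26 && e < 13)) && ((!(g < 9 || 2*g < 6)) ==> ((2*e + 6*g < 3*x - 24 || h == 2) && 2*e == -26 && 5*e + 5*g <= -61 && e + g < 6)))) && ((!(3*g == 9)) ==> ((!(g > -3 || g == h + 19)) && ((!(g > -3 || g == h + 19)) ==> (2*g == 2*x + 24 && 5*g <= 19 && g < 22)))).
Check whether (!(h == -23)) && ((!(h == -23)) ==> 2*x == -32) && g == -4 implies it.
Every state satisfying the precondition satisfies the weakest precondition: the implication holds.
Answer: valid


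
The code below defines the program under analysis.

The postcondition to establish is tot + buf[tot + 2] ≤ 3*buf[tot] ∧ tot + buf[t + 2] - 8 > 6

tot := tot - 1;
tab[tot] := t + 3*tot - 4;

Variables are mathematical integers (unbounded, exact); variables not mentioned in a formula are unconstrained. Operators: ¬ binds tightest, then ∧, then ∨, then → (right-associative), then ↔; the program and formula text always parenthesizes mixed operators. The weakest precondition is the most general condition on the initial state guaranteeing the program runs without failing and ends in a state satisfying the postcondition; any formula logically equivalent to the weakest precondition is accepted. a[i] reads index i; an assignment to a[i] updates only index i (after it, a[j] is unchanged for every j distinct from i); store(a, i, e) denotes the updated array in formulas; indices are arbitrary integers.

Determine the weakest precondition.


Working backward. After the program, the postcondition tot + buf[tot + 2] ≤ 3*buf[tot] ∧ tot + buf[t + 2] - 8 > 6 must hold; in canonical form it is buf[tot + 2] + tot ≤ 3*buf[tot] ∧ buf[t + 2] + tot > 14.
Before tab[tot] := t + 3*tot - 4: buf[tot + 2] + tot ≤ 3*buf[tot] ∧ buf[t + 2] + tot > 14
Before tot := tot - 1: buf[tot + 1] + tot ≤ 3*buf[tot - 1] + 1 ∧ buf[t + 2] + tot > 15
Answer: WP = buf[tot + 1] + tot ≤ 3*buf[tot - 1] + 1 ∧ buf[t + 2] + tot > 15


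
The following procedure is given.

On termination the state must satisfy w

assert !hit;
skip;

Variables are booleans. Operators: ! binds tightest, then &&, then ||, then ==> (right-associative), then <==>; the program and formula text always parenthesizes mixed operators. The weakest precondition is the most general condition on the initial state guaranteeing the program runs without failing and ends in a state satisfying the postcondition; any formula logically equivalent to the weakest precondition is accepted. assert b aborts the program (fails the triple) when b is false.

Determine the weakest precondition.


Working backward. After the program, w must hold.
Before skip: w
Before assert !hit: (!hit) && w
Answer: WP = (!hit) && w


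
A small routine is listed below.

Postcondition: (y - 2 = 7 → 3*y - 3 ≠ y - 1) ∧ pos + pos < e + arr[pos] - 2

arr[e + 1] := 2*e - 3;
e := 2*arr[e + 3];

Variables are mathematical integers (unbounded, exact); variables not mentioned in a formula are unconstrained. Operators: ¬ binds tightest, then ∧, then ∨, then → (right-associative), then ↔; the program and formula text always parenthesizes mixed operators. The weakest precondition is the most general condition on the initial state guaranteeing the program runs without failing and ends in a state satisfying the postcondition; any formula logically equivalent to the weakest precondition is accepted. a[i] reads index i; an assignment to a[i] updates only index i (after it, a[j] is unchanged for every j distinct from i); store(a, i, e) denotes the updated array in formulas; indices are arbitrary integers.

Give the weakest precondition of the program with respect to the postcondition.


Working backward. After the program, the postcondition (y - 2 = 7 → 3*y - 3 ≠ y - 1) ∧ pos + pos < e + arr[pos] - 2 must hold; in canonical form it is (y = 9 → 2*y ≠ 2) ∧ 2*pos < arr[pos] + e - 2.
Before e := 2*arr[e + 3]: (y = 9 → 2*y ≠ 2) ∧ 2*pos < 2*arr[e + 3] + arr[pos] - 2
Before arr[e + 1] := 2*e - 3: (y = 9 → 2*y ≠ 2) ∧ 2*pos < 2*store(arr, e + 1, 2*e - 3)[e + 3] + store(arr, e + 1, 2*e - 3)[pos] - 2
Answer: WP = (y = 9 → 2*y ≠ 2) ∧ 2*pos < 2*store(arr, e + 1, 2*e - 3)[e + 3] + store(arr, e + 1, 2*e - 3)[pos] - 2


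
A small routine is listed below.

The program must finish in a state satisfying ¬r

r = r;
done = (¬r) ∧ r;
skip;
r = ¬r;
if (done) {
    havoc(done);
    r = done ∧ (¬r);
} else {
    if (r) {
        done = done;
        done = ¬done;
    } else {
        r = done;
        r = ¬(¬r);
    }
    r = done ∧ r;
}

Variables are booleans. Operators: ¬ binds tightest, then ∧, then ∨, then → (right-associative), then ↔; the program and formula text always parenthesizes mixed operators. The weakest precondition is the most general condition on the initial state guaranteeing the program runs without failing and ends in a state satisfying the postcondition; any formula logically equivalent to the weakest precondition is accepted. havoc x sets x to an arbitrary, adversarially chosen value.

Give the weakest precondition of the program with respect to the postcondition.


Working backward. After the program, ¬r must hold.
Then branch requires r; else branch requires (r → (¬((¬done) ∧ r))) ∧ ((¬r) → (¬done)).
Before the if: (done → r) ∧ ((¬done) → ((r → (¬((¬done) ∧ r))) ∧ ((¬r) → (¬done))))
Before r := ¬r: (done → (¬r)) ∧ ((¬done) → (((¬r) → (¬((¬done) ∧ (¬r)))) ∧ (r → (¬done))))
Before skip: (done → (¬r)) ∧ ((¬done) → (((¬r) → (¬((¬done) ∧ (¬r)))) ∧ (r → (¬done))))
Before done := (¬r) ∧ r: (¬r) → r
Before r := r: (¬r) → r
Answer: WP = (¬r) → r


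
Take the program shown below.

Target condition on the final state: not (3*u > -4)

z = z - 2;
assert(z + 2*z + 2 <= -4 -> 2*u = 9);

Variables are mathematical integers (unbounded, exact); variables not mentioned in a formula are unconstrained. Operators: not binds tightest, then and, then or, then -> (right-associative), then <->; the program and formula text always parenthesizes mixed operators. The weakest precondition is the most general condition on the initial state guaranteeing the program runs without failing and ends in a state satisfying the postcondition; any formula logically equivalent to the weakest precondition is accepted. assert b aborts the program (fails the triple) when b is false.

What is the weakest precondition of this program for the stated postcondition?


Working backward. After the program, not (3*u > -4) must hold.
Before assert z + 2*z + 2 <= -4 -> 2*u = 9: (3*z <= -6 -> 2*u = 9) and (not (3*u > -4))
Before z := z - 2: (3*z <= 0 -> 2*u = 9) and (not (3*u > -4))
Answer: WP = (3*z <= 0 -> 2*u = 9) and (not (3*u > -4))


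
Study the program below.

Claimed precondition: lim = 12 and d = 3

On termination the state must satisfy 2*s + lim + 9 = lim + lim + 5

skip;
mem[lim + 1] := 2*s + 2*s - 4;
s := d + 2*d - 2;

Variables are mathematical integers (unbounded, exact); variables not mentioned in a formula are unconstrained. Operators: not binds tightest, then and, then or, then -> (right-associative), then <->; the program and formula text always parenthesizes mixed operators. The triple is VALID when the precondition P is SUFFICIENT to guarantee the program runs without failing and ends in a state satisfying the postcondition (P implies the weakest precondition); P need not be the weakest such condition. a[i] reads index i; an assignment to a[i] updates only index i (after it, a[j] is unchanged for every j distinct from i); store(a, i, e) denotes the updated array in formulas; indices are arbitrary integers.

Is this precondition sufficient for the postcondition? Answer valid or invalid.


Working backward. After the program, the postcondition 2*s + lim + 9 = lim + lim + 5 must hold; in canonical form it is 2*s = lim - 4.
Before s := d + 2*d - 2: 6*d = lim
Before mem[lim + 1] := 2*s + 2*s - 4: 6*d = lim
Before skip: 6*d = lim
The weakest precondition is 6*d = lim.
Check whether lim = 12 and d = 3 implies it.
Countermodel: at the initial state d = 3, lim = 12, the precondition holds but the weakest precondition fails.
Answer: invalid


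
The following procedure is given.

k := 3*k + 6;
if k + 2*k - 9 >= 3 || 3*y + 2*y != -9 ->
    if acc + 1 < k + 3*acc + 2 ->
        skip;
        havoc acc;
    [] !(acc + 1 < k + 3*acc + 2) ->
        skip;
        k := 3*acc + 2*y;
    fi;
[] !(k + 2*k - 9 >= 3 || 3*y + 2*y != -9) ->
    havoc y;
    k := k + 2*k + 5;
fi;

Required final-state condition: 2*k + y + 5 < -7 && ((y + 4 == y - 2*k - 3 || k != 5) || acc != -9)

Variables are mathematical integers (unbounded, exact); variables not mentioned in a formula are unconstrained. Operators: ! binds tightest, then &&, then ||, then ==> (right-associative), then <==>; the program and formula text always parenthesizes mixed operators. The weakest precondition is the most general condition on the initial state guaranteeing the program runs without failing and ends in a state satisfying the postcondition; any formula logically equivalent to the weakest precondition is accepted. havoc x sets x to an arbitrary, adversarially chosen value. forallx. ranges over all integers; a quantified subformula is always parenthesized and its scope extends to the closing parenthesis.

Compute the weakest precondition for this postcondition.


Working backward. After the program, the postcondition 2*k + y + 5 < -7 && ((y + 4 == y - 2*k - 3 || k != 5) || acc != -9) must hold; in canonical form it is 2*k + y < -12 && (2*k == -7 || k != 5 || acc != -9).
Then branch requires (2*acc + k > -1 ==> (forall acc_1. (2*k + y < -12 && (2*k == -7 || k != 5 || acc_1 != -9)))) && ((!(2*acc + k > -1)) ==> (6*acc + 5*y < -12 && (6*acc + 4*y == -7 || 3*acc + 2*y != 5 || acc != -9))); else branch requires forall y_1. (6*k + y_1 < -22 && (6*k == -17 || 3*k != 0 || acc != -9)).
Before the if: ((3*k >= 12 || 5*y != -9) ==> ((2*acc + k > -1 ==> (forall acc_1. (2*k + y < -12 && (2*k == -7 || k != 5 || acc_1 != -9)))) && ((!(2*acc + k > -1)) ==> (6*acc + 5*y < -12 && (6*acc + 4*y == -7 || 3*acc + 2*y != 5 || acc != -9))))) && ((!(3*k >= 12 || 5*y != -9)) ==> (forall y_1. (6*k + y_1 < -22 && (6*k == -17 || 3*k != 0 || acc != -9))))
Before k := 3*k + 6: ((9*k >= -6 || 5*y != -9) ==> ((2*acc + 3*k > -7 ==> (forall acc_1. (6*k + y < -24 && (6*k == -19 || 3*k != -1 || acc_1 != -9)))) && ((!(2*acc + 3*k > -7)) ==> (6*acc + 5*y < -12 && (6*acc + 4*y == -7 || 3*acc + 2*y != 5 || acc != -9))))) && ((!(9*k >= -6 || 5*y != -9)) ==> (forall y_1. (18*k + y_1 < -58 && (18*k == -53 || 9*k != -18 || acc != -9))))
Answer: WP = ((9*k >= -6 || 5*y != -9) ==> ((2*acc + 3*k > -7 ==> (forall acc_1. (6*k + y < -24 && (6*k == -19 || 3*k != -1 || acc_1 != -9)))) && ((!(2*acc + 3*k > -7)) ==> (6*acc + 5*y < -12 && (6*acc + 4*y == -7 || 3*acc + 2*y != 5 || acc != -9))))) && ((!(9*k >= -6 || 5*y != -9)) ==> (forall y_1. (18*k + y_1 < -58 && (18*k == -53 || 9*k != -18 || acc != -9))))


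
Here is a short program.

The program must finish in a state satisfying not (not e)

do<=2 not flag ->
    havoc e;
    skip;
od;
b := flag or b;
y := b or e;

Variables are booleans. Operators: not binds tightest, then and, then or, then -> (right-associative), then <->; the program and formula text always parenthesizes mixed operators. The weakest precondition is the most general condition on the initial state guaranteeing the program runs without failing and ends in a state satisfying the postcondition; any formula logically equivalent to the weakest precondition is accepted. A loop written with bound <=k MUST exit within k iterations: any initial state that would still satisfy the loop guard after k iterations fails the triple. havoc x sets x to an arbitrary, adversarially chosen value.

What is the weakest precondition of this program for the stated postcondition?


Working backward. After the program, the postcondition not (not e) must hold; in canonical form it is e.
Before y := b or e: e
Before b := flag or b: e
Before the loop (bound <=2), unroll the exhaustion recursion (WP_0 = exit-now case; WP_j = one more guarded iteration, up to j = 2):
  WP_0: flag and e
  WP_1: flag and (flag -> e)
  WP_2: flag and (flag -> e)
So before the loop: flag and (flag -> e)
Answer: WP = flag and (flag -> e)


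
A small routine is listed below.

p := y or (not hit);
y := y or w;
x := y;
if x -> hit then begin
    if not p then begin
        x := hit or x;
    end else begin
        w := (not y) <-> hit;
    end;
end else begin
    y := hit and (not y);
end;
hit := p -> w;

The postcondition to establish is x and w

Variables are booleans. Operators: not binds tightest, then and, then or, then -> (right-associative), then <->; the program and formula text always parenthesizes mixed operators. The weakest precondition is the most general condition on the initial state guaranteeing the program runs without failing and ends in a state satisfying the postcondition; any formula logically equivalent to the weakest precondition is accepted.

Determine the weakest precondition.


Working backward. After the program, x and w must hold.
Before hit := p -> w: x and w
Then branch requires ((not p) -> ((hit or x) and w)) and (p -> (x and ((not y) <-> hit))); else branch requires x and w.
Before the if: ((x -> hit) -> (((not p) -> ((hit or x) and w)) and (p -> (x and ((not y) <-> hit))))) and ((not (x -> hit)) -> (x and w))
Before x := y: ((y -> hit) -> (((not p) -> ((hit or y) and w)) and (p -> (y and ((not y) <-> hit))))) and ((not (y -> hit)) -> (y and w))
Before y := y or w: (((y or w) -> hit) -> (((not p) -> ((hit or y or w) and w)) and (p -> ((y or w) and ((not (y or w)) <-> hit))))) and ((not ((y or w) -> hit)) -> ((y or w) and w))
Before p := y or (not hit): (((y or w) -> hit) -> (((not (y or (not hit))) -> ((hit or y or w) and w)) and ((y or (not hit)) -> ((y or w) and ((not (y or w)) <-> hit))))) and ((not ((y or w) -> hit)) -> ((y or w) and w))
Answer: WP = (((y or w) -> hit) -> (((not (y or (not hit))) -> ((hit or y or w) and w)) and ((y or (not hit)) -> ((y or w) and ((not (y or w)) <-> hit))))) and ((not ((y or w) -> hit)) -> ((y or w) and w))


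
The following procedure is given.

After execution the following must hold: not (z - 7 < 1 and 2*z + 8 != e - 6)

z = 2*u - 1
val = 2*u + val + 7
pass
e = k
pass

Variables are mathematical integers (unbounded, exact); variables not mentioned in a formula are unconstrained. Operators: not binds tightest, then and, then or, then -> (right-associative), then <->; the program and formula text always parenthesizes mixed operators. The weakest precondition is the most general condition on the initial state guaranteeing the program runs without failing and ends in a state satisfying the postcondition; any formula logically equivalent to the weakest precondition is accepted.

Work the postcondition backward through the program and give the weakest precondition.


Working backward. After the program, the postcondition not (z - 7 < 1 and 2*z + 8 != e - 6) must hold; in canonical form it is not (z < 8 and 2*z != e - 14).
Before skip: not (z < 8 and 2*z != e - 14)
Before e := k: not (z < 8 and 2*z != k - 14)
Before skip: not (z < 8 and 2*z != k - 14)
Before val := 2*u + val + 7: not (z < 8 and 2*z != k - 14)
Before z := 2*u - 1: not (2*u < 9 and 4*u != k - 12)
Answer: WP = not (2*u < 9 and 4*u != k - 12)


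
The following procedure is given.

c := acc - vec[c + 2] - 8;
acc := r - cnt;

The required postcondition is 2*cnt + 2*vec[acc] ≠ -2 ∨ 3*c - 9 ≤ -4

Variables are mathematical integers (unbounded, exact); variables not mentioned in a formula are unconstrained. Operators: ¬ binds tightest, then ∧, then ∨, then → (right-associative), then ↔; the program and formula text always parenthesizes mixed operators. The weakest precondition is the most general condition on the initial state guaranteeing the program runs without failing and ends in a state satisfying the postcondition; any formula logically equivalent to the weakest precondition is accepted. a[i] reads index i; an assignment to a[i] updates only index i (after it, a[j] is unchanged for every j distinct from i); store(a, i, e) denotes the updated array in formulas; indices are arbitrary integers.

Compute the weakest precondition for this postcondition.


Working backward. After the program, the postcondition 2*cnt + 2*vec[acc] ≠ -2 ∨ 3*c - 9 ≤ -4 must hold; in canonical form it is 2*vec[acc] + 2*cnt ≠ -2 ∨ 3*c ≤ 5.
Before acc := r - cnt: 2*vec[-cnt + r] + 2*cnt ≠ -2 ∨ 3*c ≤ 5
Before c := acc - vec[c + 2] - 8: 2*vec[-cnt + r] + 2*cnt ≠ -2 ∨ 3*acc ≤ 3*vec[c + 2] + 29
Answer: WP = 2*vec[-cnt + r] + 2*cnt ≠ -2 ∨ 3*acc ≤ 3*vec[c + 2] + 29


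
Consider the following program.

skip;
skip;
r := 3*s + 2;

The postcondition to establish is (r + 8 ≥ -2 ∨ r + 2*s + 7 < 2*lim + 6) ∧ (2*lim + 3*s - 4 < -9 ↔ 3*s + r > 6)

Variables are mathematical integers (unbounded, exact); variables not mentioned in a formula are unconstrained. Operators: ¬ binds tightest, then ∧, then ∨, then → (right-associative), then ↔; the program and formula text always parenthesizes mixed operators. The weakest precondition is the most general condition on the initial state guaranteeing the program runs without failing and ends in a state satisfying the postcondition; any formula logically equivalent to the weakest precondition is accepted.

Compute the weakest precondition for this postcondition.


Working backward. After the program, the postcondition (r + 8 ≥ -2 ∨ r + 2*s + 7 < 2*lim + 6) ∧ (2*lim + 3*s - 4 < -9 ↔ 3*s + r > 6) must hold; in canonical form it is (r ≥ -10 ∨ r + 2*s < 2*lim - 1) ∧ (2*lim + 3*s < -5 ↔ r + 3*s > 6).
Before r := 3*s + 2: (3*s ≥ -12 ∨ 5*s < 2*lim - 3) ∧ (2*lim + 3*s < -5 ↔ 6*s > 4)
Before skip: (3*s ≥ -12 ∨ 5*s < 2*lim - 3) ∧ (2*lim + 3*s < -5 ↔ 6*s > 4)
Before skip: (3*s ≥ -12 ∨ 5*s < 2*lim - 3) ∧ (2*lim + 3*s < -5 ↔ 6*s > 4)
Answer: WP = (3*s ≥ -12 ∨ 5*s < 2*lim - 3) ∧ (2*lim + 3*s < -5 ↔ 6*s > 4)


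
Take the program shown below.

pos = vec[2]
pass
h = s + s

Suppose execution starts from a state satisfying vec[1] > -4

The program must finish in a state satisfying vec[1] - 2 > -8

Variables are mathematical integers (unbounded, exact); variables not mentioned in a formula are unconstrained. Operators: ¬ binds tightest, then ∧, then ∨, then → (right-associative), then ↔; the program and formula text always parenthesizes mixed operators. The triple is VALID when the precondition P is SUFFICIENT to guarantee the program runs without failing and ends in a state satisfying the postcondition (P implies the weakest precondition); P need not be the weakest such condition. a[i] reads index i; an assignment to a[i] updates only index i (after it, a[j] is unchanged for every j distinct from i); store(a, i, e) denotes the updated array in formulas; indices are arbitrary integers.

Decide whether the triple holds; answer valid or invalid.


Working backward. After the program, the postcondition vec[1] - 2 > -8 must hold; in canonical form it is vec[1] > -6.
Before h := s + s: vec[1] > -6
Before skip: vec[1] > -6
Before pos := vec[2]: vec[1] > -6
The weakest precondition is vec[1] > -6.
Check whether vec[1] > -4 implies it.
Every state satisfying the precondition satisfies the weakest precondition: the implication holds.
Answer: valid


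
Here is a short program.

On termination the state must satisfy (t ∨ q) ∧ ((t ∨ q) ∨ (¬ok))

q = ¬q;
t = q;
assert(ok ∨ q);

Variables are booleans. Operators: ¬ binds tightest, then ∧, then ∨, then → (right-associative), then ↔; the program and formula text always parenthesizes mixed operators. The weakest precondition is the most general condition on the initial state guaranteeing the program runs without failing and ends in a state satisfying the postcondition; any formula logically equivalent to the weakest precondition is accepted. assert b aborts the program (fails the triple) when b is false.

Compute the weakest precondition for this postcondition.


Working backward. After the program, the postcondition (t ∨ q) ∧ ((t ∨ q) ∨ (¬ok)) must hold; in canonical form it is (t ∨ q) ∧ (t ∨ q ∨ (¬ok)).
Before assert ok ∨ q: (ok ∨ q) ∧ (t ∨ q) ∧ (t ∨ q ∨ (¬ok))
Before t := q: (ok ∨ q) ∧ q ∧ (q ∨ (¬ok))
Before q := ¬q: (ok ∨ (¬q)) ∧ (¬q) ∧ ((¬q) ∨ (¬ok))
Answer: WP = (ok ∨ (¬q)) ∧ (¬q) ∧ ((¬q) ∨ (¬ok))


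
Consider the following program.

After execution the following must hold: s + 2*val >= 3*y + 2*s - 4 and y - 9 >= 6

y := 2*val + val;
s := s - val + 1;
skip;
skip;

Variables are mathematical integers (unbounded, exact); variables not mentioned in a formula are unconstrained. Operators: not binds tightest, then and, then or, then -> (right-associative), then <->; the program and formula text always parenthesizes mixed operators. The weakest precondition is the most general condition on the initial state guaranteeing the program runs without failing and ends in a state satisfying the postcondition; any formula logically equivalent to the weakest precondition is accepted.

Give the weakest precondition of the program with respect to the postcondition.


Working backward. After the program, the postcondition s + 2*val >= 3*y + 2*s - 4 and y - 9 >= 6 must hold; in canonical form it is 2*val >= s + 3*y - 4 and y >= 15.
Before skip: 2*val >= s + 3*y - 4 and y >= 15
Before skip: 2*val >= s + 3*y - 4 and y >= 15
Before s := s - val + 1: 3*val >= s + 3*y - 3 and y >= 15
Before y := 2*val + val: s + 6*val <= 3 and 3*val >= 15
Answer: WP = s + 6*val <= 3 and 3*val >= 15


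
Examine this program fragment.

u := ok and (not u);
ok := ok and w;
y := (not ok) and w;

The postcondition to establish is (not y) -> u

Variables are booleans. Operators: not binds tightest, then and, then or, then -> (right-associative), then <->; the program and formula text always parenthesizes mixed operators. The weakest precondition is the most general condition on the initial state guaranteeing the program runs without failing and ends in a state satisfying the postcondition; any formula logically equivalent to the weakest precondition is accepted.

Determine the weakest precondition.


Working backward. After the program, (not y) -> u must hold.
Before y := (not ok) and w: (not ((not ok) and w)) -> u
Before ok := ok and w: (not ((not (ok and w)) and w)) -> u
Before u := ok and (not u): (not ((not (ok and w)) and w)) -> (ok and (not u))
Answer: WP = (not ((not (ok and w)) and w)) -> (ok and (not u))


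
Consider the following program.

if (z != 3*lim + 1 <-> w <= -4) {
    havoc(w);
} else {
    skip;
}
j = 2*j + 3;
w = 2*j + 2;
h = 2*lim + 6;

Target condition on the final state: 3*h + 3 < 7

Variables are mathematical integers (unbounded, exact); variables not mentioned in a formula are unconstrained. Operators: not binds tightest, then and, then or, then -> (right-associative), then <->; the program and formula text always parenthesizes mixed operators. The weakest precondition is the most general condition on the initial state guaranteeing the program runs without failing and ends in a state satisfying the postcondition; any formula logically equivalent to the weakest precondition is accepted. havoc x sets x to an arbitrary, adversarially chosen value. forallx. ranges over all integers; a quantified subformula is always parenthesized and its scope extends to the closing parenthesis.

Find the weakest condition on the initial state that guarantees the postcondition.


Working backward. After the program, the postcondition 3*h + 3 < 7 must hold; in canonical form it is 3*h < 4.
Before h := 2*lim + 6: 6*lim < -14
Before w := 2*j + 2: 6*lim < -14
Before j := 2*j + 3: 6*lim < -14
Then branch requires 6*lim < -14; else branch requires 6*lim < -14.
Before the if: ((z != 3*lim + 1 <-> w <= -4) -> 6*lim < -14) and ((not (z != 3*lim + 1 <-> w <= -4)) -> 6*lim < -14)
Answer: WP = ((z != 3*lim + 1 <-> w <= -4) -> 6*lim < -14) and ((not (z != 3*lim + 1 <-> w <= -4)) -> 6*lim < -14)


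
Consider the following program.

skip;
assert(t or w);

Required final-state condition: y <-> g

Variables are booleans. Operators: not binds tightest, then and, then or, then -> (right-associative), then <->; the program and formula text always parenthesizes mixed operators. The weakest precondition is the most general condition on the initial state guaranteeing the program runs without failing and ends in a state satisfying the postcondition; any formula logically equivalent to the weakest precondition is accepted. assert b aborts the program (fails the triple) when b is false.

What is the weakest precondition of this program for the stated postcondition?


Working backward. After the program, y <-> g must hold.
Before assert t or w: (t or w) and (y <-> g)
Before skip: (t or w) and (y <-> g)
Answer: WP = (t or w) and (y <-> g)


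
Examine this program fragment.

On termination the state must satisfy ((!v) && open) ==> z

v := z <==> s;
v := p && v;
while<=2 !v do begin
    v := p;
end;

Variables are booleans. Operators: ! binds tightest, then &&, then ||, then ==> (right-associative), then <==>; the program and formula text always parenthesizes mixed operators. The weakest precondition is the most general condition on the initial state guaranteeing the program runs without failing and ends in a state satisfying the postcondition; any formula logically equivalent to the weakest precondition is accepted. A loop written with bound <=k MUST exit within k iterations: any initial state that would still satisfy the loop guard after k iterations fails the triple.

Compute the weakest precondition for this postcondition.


Working backward. After the program, ((!v) && open) ==> z must hold.
Before the loop (bound <=2), unroll the exhaustion recursion (WP_0 = exit-now case; WP_j = one more guarded iteration, up to j = 2):
  WP_0: v && (((!v) && open) ==> z)
  WP_1: ((!v) ==> (p && (((!p) && open) ==> z))) && (v ==> (((!v) && open) ==> z))
  WP_2: ((!v) ==> (((!p) ==> (p && (((!p) && open) ==> z))) && (p ==> (((!p) && open) ==> z)))) && (v ==> (((!v) && open) ==> z))
So before the loop: ((!v) ==> (((!p) ==> (p && (((!p) && open) ==> z))) && (p ==> (((!p) && open) ==> z)))) && (v ==> (((!v) && open) ==> z))
Before v := p && v: ((!(p && v)) ==> (((!p) ==> (p && (((!p) && open) ==> z))) && (p ==> (((!p) && open) ==> z)))) && ((p && v) ==> (((!(p && v)) && open) ==> z))
Before v := z <==> s: ((!(p && (z <==> s))) ==> (((!p) ==> (p && (((!p) && open) ==> z))) && (p ==> (((!p) && open) ==> z)))) && ((p && (z <==> s)) ==> (((!(p && (z <==> s))) && open) ==> z))
Answer: WP = ((!(p && (z <==> s))) ==> (((!p) ==> (p && (((!p) && open) ==> z))) && (p ==> (((!p) && open) ==> z)))) && ((p && (z <==> s)) ==> (((!(p && (z <==> s))) && open) ==> z))


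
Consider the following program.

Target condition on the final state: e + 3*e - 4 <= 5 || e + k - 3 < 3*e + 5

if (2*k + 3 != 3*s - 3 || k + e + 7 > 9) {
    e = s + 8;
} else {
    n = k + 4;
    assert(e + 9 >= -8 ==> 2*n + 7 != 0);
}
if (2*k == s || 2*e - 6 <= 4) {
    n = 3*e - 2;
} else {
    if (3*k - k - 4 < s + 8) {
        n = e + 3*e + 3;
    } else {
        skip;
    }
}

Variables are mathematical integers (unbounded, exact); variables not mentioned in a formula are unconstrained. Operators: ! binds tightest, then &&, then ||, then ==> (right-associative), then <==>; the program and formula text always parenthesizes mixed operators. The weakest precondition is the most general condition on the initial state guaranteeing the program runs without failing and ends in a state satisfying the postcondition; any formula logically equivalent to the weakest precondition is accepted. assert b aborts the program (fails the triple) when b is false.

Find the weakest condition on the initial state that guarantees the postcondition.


Working backward. After the program, the postcondition e + 3*e - 4 <= 5 || e + k - 3 < 3*e + 5 must hold; in canonical form it is 4*e <= 9 || k < 2*e + 8.
Then branch requires 4*e <= 9 || k < 2*e + 8; else branch requires (2*k < s + 12 ==> (4*e <= 9 || k < 2*e + 8)) && ((!(2*k < s + 12)) ==> (4*e <= 9 || k < 2*e + 8)).
Before the if: ((2*k == s || 2*e <= 10) ==> (4*e <= 9 || k < 2*e + 8)) && ((!(2*k == s || 2*e <= 10)) ==> ((2*k < s + 12 ==> (4*e <= 9 || k < 2*e + 8)) && ((!(2*k < s + 12)) ==> (4*e <= 9 || k < 2*e + 8))))
Then branch requires ((2*k == s || 2*s <= -6) ==> (4*s <= -23 || k < 2*s + 24)) && ((!(2*k == s || 2*s <= -6)) ==> ((2*k < s + 12 ==> (4*s <= -23 || k < 2*s + 24)) && ((!(2*k < s + 12)) ==> (4*s <= -23 || k < 2*s + 24)))); else branch requires (e >= -17 ==> 2*k != -15) && ((2*k == s || 2*e <= 10) ==> (4*e <= 9 || k < 2*e + 8)) && ((!(2*k == s || 2*e <= 10)) ==> ((2*k < s + 12 ==> (4*e <= 9 || k < 2*e + 8)) && ((!(2*k < s + 12)) ==> (4*e <= 9 || k < 2*e + 8)))).
Before the if: ((2*k != 3*s - 6 || e + k > 2) ==> (((2*k == s || 2*s <= -6) ==> (4*s <= -23 || k < 2*s + 24)) && ((!(2*k == s || 2*s <= -6)) ==> ((2*k < s + 12 ==> (4*s <= -23 || k < 2*s + 24)) && ((!(2*k < s + 12)) ==> (4*s <= -23 || k < 2*s + 24)))))) && ((!(2*k != 3*s - 6 || e + k > 2)) ==> ((e >= -17 ==> 2*k != -15) && ((2*k == s || 2*e <= 10) ==> (4*e <= 9 || k < 2*e + 8)) && ((!(2*k == s || 2*e <= 10)) ==> ((2*k < s + 12 ==> (4*e <= 9 || k < 2*e + 8)) && ((!(2*k < s + 12)) ==> (4*e <= 9 || k < 2*e + 8))))))
Answer: WP = ((2*k != 3*s - 6 || e + k > 2) ==> (((2*k == s || 2*s <= -6) ==> (4*s <= -23 || k < 2*s + 24)) && ((!(2*k == s || 2*s <= -6)) ==> ((2*k < s + 12 ==> (4*s <= -23 || k < 2*s + 24)) && ((!(2*k < s + 12)) ==> (4*s <= -23 || k < 2*s + 24)))))) && ((!(2*k != 3*s - 6 || e + k > 2)) ==> ((e >= -17 ==> 2*k != -15) && ((2*k == s || 2*e <= 10) ==> (4*e <= 9 || k < 2*e + 8)) && ((!(2*k == s || 2*e <= 10)) ==> ((2*k < s + 12 ==> (4*e <= 9 || k < 2*e + 8)) && ((!(2*k < s + 12)) ==> (4*e <= 9 || k < 2*e + 8))))))


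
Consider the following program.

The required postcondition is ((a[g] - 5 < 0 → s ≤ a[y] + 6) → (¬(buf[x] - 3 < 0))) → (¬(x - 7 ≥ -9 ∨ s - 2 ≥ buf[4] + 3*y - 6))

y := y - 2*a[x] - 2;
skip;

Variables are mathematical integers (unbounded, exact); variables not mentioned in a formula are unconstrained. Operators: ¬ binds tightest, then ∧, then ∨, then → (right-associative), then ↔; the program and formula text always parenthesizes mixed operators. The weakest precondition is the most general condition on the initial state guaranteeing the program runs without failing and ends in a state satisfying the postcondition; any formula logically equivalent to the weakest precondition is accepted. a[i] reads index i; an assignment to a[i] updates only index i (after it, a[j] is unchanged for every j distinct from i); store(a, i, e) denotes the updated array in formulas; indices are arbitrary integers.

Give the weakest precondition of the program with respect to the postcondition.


Working backward. After the program, the postcondition ((a[g] - 5 < 0 → s ≤ a[y] + 6) → (¬(buf[x] - 3 < 0))) → (¬(x - 7 ≥ -9 ∨ s - 2 ≥ buf[4] + 3*y - 6)) must hold; in canonical form it is ((a[g] < 5 → s ≤ a[y] + 6) → (¬(buf[x] < 3))) → (¬(x ≥ -2 ∨ s ≥ buf[4] + 3*y - 4)).
Before skip: ((a[g] < 5 → s ≤ a[y] + 6) → (¬(buf[x] < 3))) → (¬(x ≥ -2 ∨ s ≥ buf[4] + 3*y - 4))
Before y := y - 2*a[x] - 2: ((a[g] < 5 → s ≤ a[-2*a[x] + y - 2] + 6) → (¬(buf[x] < 3))) → (¬(x ≥ -2 ∨ 6*a[x] + s ≥ buf[4] + 3*y - 10))
Answer: WP = ((a[g] < 5 → s ≤ a[-2*a[x] + y - 2] + 6) → (¬(buf[x] < 3))) → (¬(x ≥ -2 ∨ 6*a[x] + s ≥ buf[4] + 3*y - 10))
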